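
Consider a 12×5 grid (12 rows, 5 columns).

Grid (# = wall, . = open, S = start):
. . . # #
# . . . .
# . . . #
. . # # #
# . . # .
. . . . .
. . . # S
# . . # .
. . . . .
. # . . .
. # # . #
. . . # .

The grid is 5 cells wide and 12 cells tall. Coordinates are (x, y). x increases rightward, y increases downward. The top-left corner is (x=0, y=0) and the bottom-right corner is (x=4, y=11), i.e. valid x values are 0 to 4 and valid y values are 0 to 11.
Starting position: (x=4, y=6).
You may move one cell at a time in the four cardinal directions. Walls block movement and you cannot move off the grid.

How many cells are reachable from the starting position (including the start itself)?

Answer: Reachable cells: 41

Derivation:
BFS flood-fill from (x=4, y=6):
  Distance 0: (x=4, y=6)
  Distance 1: (x=4, y=5), (x=4, y=7)
  Distance 2: (x=4, y=4), (x=3, y=5), (x=4, y=8)
  Distance 3: (x=2, y=5), (x=3, y=8), (x=4, y=9)
  Distance 4: (x=2, y=4), (x=1, y=5), (x=2, y=6), (x=2, y=8), (x=3, y=9)
  Distance 5: (x=1, y=4), (x=0, y=5), (x=1, y=6), (x=2, y=7), (x=1, y=8), (x=2, y=9), (x=3, y=10)
  Distance 6: (x=1, y=3), (x=0, y=6), (x=1, y=7), (x=0, y=8)
  Distance 7: (x=1, y=2), (x=0, y=3), (x=0, y=9)
  Distance 8: (x=1, y=1), (x=2, y=2), (x=0, y=10)
  Distance 9: (x=1, y=0), (x=2, y=1), (x=3, y=2), (x=0, y=11)
  Distance 10: (x=0, y=0), (x=2, y=0), (x=3, y=1), (x=1, y=11)
  Distance 11: (x=4, y=1), (x=2, y=11)
Total reachable: 41 (grid has 42 open cells total)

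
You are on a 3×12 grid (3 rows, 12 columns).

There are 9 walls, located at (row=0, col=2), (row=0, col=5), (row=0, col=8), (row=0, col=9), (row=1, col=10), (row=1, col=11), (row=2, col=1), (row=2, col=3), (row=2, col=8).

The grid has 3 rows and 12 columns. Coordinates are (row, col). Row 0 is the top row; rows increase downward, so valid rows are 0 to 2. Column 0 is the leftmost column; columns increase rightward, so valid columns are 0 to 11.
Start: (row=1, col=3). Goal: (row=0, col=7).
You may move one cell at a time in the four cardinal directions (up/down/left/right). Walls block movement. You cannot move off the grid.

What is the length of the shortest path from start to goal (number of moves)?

BFS from (row=1, col=3) until reaching (row=0, col=7):
  Distance 0: (row=1, col=3)
  Distance 1: (row=0, col=3), (row=1, col=2), (row=1, col=4)
  Distance 2: (row=0, col=4), (row=1, col=1), (row=1, col=5), (row=2, col=2), (row=2, col=4)
  Distance 3: (row=0, col=1), (row=1, col=0), (row=1, col=6), (row=2, col=5)
  Distance 4: (row=0, col=0), (row=0, col=6), (row=1, col=7), (row=2, col=0), (row=2, col=6)
  Distance 5: (row=0, col=7), (row=1, col=8), (row=2, col=7)  <- goal reached here
One shortest path (5 moves): (row=1, col=3) -> (row=1, col=4) -> (row=1, col=5) -> (row=1, col=6) -> (row=1, col=7) -> (row=0, col=7)

Answer: Shortest path length: 5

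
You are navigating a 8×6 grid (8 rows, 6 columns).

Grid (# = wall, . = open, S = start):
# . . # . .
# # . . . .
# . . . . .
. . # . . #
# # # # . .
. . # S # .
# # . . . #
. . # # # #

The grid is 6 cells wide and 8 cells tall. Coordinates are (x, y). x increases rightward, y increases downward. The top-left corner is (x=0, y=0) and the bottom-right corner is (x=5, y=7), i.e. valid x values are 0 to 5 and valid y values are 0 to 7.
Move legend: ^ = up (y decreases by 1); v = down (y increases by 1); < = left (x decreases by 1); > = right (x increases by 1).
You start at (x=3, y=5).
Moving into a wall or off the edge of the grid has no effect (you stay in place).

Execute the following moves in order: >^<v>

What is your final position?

Start: (x=3, y=5)
  > (right): blocked, stay at (x=3, y=5)
  ^ (up): blocked, stay at (x=3, y=5)
  < (left): blocked, stay at (x=3, y=5)
  v (down): (x=3, y=5) -> (x=3, y=6)
  > (right): (x=3, y=6) -> (x=4, y=6)
Final: (x=4, y=6)

Answer: Final position: (x=4, y=6)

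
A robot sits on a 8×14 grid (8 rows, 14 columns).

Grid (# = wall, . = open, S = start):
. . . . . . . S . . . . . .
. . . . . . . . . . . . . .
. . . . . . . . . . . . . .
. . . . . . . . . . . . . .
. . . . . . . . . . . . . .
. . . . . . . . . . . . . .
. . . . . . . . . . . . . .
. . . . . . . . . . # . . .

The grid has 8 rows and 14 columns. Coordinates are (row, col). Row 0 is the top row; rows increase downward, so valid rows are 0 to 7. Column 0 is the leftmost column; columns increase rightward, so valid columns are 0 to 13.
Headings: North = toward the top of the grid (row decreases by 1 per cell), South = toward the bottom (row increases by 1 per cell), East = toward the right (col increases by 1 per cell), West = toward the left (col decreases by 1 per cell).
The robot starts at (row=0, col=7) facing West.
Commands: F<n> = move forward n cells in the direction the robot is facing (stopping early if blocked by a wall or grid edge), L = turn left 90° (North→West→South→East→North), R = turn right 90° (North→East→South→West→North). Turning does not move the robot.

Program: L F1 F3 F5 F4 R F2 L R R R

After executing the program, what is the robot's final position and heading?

Start: (row=0, col=7), facing West
  L: turn left, now facing South
  F1: move forward 1, now at (row=1, col=7)
  F3: move forward 3, now at (row=4, col=7)
  F5: move forward 3/5 (blocked), now at (row=7, col=7)
  F4: move forward 0/4 (blocked), now at (row=7, col=7)
  R: turn right, now facing West
  F2: move forward 2, now at (row=7, col=5)
  L: turn left, now facing South
  R: turn right, now facing West
  R: turn right, now facing North
  R: turn right, now facing East
Final: (row=7, col=5), facing East

Answer: Final position: (row=7, col=5), facing East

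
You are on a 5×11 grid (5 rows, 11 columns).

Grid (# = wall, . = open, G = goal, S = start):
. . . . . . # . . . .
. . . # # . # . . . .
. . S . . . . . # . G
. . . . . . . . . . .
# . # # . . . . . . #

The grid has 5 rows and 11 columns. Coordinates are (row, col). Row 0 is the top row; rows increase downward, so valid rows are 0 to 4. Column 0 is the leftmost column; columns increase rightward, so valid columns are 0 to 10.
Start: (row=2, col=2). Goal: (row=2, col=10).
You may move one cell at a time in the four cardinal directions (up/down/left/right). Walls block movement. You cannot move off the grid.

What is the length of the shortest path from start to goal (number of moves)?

Answer: Shortest path length: 10

Derivation:
BFS from (row=2, col=2) until reaching (row=2, col=10):
  Distance 0: (row=2, col=2)
  Distance 1: (row=1, col=2), (row=2, col=1), (row=2, col=3), (row=3, col=2)
  Distance 2: (row=0, col=2), (row=1, col=1), (row=2, col=0), (row=2, col=4), (row=3, col=1), (row=3, col=3)
  Distance 3: (row=0, col=1), (row=0, col=3), (row=1, col=0), (row=2, col=5), (row=3, col=0), (row=3, col=4), (row=4, col=1)
  Distance 4: (row=0, col=0), (row=0, col=4), (row=1, col=5), (row=2, col=6), (row=3, col=5), (row=4, col=4)
  Distance 5: (row=0, col=5), (row=2, col=7), (row=3, col=6), (row=4, col=5)
  Distance 6: (row=1, col=7), (row=3, col=7), (row=4, col=6)
  Distance 7: (row=0, col=7), (row=1, col=8), (row=3, col=8), (row=4, col=7)
  Distance 8: (row=0, col=8), (row=1, col=9), (row=3, col=9), (row=4, col=8)
  Distance 9: (row=0, col=9), (row=1, col=10), (row=2, col=9), (row=3, col=10), (row=4, col=9)
  Distance 10: (row=0, col=10), (row=2, col=10)  <- goal reached here
One shortest path (10 moves): (row=2, col=2) -> (row=2, col=3) -> (row=2, col=4) -> (row=2, col=5) -> (row=2, col=6) -> (row=2, col=7) -> (row=1, col=7) -> (row=1, col=8) -> (row=1, col=9) -> (row=1, col=10) -> (row=2, col=10)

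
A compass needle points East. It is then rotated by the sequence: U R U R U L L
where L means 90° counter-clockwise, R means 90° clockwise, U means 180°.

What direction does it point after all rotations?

Answer: Final heading: West

Derivation:
Start: East
  U (U-turn (180°)) -> West
  R (right (90° clockwise)) -> North
  U (U-turn (180°)) -> South
  R (right (90° clockwise)) -> West
  U (U-turn (180°)) -> East
  L (left (90° counter-clockwise)) -> North
  L (left (90° counter-clockwise)) -> West
Final: West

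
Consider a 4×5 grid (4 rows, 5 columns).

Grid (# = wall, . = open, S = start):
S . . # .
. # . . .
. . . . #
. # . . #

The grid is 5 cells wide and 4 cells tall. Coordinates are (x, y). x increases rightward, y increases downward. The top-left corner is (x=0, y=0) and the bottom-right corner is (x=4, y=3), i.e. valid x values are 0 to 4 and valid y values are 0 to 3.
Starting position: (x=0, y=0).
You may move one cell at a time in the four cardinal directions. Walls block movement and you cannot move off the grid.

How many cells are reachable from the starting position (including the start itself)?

BFS flood-fill from (x=0, y=0):
  Distance 0: (x=0, y=0)
  Distance 1: (x=1, y=0), (x=0, y=1)
  Distance 2: (x=2, y=0), (x=0, y=2)
  Distance 3: (x=2, y=1), (x=1, y=2), (x=0, y=3)
  Distance 4: (x=3, y=1), (x=2, y=2)
  Distance 5: (x=4, y=1), (x=3, y=2), (x=2, y=3)
  Distance 6: (x=4, y=0), (x=3, y=3)
Total reachable: 15 (grid has 15 open cells total)

Answer: Reachable cells: 15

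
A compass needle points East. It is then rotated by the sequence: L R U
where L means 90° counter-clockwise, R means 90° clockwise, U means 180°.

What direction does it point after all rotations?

Answer: Final heading: West

Derivation:
Start: East
  L (left (90° counter-clockwise)) -> North
  R (right (90° clockwise)) -> East
  U (U-turn (180°)) -> West
Final: West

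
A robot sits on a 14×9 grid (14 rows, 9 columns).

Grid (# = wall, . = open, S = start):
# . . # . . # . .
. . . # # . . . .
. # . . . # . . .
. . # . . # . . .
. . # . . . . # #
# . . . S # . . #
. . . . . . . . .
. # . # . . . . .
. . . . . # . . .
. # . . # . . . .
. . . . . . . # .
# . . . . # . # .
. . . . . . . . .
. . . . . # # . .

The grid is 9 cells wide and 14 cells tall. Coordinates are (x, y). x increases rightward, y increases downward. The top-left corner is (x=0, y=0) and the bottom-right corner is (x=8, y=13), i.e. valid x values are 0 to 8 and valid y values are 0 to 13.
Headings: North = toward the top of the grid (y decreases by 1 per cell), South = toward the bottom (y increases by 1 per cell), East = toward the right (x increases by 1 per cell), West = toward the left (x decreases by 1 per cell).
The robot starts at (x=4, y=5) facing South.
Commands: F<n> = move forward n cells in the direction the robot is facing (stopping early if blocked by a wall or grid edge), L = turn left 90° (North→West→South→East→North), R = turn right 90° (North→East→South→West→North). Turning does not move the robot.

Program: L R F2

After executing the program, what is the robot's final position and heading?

Start: (x=4, y=5), facing South
  L: turn left, now facing East
  R: turn right, now facing South
  F2: move forward 2, now at (x=4, y=7)
Final: (x=4, y=7), facing South

Answer: Final position: (x=4, y=7), facing South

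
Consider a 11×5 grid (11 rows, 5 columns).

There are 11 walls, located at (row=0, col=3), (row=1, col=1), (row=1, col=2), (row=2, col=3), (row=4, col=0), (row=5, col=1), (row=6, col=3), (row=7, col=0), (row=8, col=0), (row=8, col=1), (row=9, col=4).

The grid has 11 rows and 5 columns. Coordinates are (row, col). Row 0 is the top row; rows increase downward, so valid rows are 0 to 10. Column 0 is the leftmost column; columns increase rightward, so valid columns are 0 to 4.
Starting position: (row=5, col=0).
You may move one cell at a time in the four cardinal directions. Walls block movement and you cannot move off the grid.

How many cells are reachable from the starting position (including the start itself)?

BFS flood-fill from (row=5, col=0):
  Distance 0: (row=5, col=0)
  Distance 1: (row=6, col=0)
  Distance 2: (row=6, col=1)
  Distance 3: (row=6, col=2), (row=7, col=1)
  Distance 4: (row=5, col=2), (row=7, col=2)
  Distance 5: (row=4, col=2), (row=5, col=3), (row=7, col=3), (row=8, col=2)
  Distance 6: (row=3, col=2), (row=4, col=1), (row=4, col=3), (row=5, col=4), (row=7, col=4), (row=8, col=3), (row=9, col=2)
  Distance 7: (row=2, col=2), (row=3, col=1), (row=3, col=3), (row=4, col=4), (row=6, col=4), (row=8, col=4), (row=9, col=1), (row=9, col=3), (row=10, col=2)
  Distance 8: (row=2, col=1), (row=3, col=0), (row=3, col=4), (row=9, col=0), (row=10, col=1), (row=10, col=3)
  Distance 9: (row=2, col=0), (row=2, col=4), (row=10, col=0), (row=10, col=4)
  Distance 10: (row=1, col=0), (row=1, col=4)
  Distance 11: (row=0, col=0), (row=0, col=4), (row=1, col=3)
  Distance 12: (row=0, col=1)
  Distance 13: (row=0, col=2)
Total reachable: 44 (grid has 44 open cells total)

Answer: Reachable cells: 44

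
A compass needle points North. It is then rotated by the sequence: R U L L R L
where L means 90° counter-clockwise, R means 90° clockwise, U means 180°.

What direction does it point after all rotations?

Answer: Final heading: East

Derivation:
Start: North
  R (right (90° clockwise)) -> East
  U (U-turn (180°)) -> West
  L (left (90° counter-clockwise)) -> South
  L (left (90° counter-clockwise)) -> East
  R (right (90° clockwise)) -> South
  L (left (90° counter-clockwise)) -> East
Final: East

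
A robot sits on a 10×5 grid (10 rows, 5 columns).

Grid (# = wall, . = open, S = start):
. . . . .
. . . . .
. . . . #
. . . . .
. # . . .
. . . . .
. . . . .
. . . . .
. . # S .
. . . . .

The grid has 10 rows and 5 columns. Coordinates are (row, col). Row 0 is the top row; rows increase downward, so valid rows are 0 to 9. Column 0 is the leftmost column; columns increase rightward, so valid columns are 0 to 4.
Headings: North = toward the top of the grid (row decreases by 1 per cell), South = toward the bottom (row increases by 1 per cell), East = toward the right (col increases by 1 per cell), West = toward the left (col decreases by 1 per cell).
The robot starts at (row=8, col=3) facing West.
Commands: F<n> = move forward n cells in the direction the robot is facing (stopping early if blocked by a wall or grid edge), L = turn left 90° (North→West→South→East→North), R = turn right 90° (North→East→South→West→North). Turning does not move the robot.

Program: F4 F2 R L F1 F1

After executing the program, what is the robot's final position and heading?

Start: (row=8, col=3), facing West
  F4: move forward 0/4 (blocked), now at (row=8, col=3)
  F2: move forward 0/2 (blocked), now at (row=8, col=3)
  R: turn right, now facing North
  L: turn left, now facing West
  F1: move forward 0/1 (blocked), now at (row=8, col=3)
  F1: move forward 0/1 (blocked), now at (row=8, col=3)
Final: (row=8, col=3), facing West

Answer: Final position: (row=8, col=3), facing West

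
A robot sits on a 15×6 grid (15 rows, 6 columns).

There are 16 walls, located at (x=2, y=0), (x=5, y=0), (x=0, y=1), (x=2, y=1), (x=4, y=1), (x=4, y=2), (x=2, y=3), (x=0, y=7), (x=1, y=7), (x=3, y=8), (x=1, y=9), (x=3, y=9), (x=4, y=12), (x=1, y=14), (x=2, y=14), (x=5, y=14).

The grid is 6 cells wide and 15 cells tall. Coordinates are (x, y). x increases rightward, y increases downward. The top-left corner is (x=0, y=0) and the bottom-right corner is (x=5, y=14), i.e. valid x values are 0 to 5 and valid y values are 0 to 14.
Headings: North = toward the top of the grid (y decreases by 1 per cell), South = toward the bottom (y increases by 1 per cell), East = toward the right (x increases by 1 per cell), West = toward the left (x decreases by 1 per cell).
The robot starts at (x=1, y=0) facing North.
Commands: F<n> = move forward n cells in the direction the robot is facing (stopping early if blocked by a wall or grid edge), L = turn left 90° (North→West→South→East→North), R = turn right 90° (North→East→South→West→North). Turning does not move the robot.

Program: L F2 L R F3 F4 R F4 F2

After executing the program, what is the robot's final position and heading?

Start: (x=1, y=0), facing North
  L: turn left, now facing West
  F2: move forward 1/2 (blocked), now at (x=0, y=0)
  L: turn left, now facing South
  R: turn right, now facing West
  F3: move forward 0/3 (blocked), now at (x=0, y=0)
  F4: move forward 0/4 (blocked), now at (x=0, y=0)
  R: turn right, now facing North
  F4: move forward 0/4 (blocked), now at (x=0, y=0)
  F2: move forward 0/2 (blocked), now at (x=0, y=0)
Final: (x=0, y=0), facing North

Answer: Final position: (x=0, y=0), facing North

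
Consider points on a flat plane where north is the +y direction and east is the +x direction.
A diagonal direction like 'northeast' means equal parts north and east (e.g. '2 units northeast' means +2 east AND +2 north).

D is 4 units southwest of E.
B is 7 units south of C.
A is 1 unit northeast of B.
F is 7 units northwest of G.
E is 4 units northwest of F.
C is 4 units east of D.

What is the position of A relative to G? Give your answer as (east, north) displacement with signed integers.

Answer: A is at (east=-10, north=1) relative to G.

Derivation:
Place G at the origin (east=0, north=0).
  F is 7 units northwest of G: delta (east=-7, north=+7); F at (east=-7, north=7).
  E is 4 units northwest of F: delta (east=-4, north=+4); E at (east=-11, north=11).
  D is 4 units southwest of E: delta (east=-4, north=-4); D at (east=-15, north=7).
  C is 4 units east of D: delta (east=+4, north=+0); C at (east=-11, north=7).
  B is 7 units south of C: delta (east=+0, north=-7); B at (east=-11, north=0).
  A is 1 unit northeast of B: delta (east=+1, north=+1); A at (east=-10, north=1).
Therefore A relative to G: (east=-10, north=1).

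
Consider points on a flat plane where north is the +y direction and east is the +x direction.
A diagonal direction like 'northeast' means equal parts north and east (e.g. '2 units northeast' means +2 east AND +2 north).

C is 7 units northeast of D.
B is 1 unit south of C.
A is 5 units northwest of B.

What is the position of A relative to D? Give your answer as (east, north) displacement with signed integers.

Place D at the origin (east=0, north=0).
  C is 7 units northeast of D: delta (east=+7, north=+7); C at (east=7, north=7).
  B is 1 unit south of C: delta (east=+0, north=-1); B at (east=7, north=6).
  A is 5 units northwest of B: delta (east=-5, north=+5); A at (east=2, north=11).
Therefore A relative to D: (east=2, north=11).

Answer: A is at (east=2, north=11) relative to D.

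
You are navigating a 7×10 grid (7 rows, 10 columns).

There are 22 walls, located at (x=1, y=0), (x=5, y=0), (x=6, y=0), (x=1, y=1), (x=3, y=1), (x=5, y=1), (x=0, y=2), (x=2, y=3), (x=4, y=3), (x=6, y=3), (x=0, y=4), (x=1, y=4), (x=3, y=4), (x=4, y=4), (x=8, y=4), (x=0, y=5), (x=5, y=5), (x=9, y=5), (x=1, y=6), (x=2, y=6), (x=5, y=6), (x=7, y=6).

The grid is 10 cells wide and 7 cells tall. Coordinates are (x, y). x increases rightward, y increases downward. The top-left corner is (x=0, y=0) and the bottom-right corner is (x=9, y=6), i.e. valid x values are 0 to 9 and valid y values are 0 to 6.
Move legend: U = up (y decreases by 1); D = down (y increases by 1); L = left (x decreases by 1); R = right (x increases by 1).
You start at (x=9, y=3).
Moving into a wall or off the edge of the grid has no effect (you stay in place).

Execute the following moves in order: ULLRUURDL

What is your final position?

Answer: Final position: (x=8, y=1)

Derivation:
Start: (x=9, y=3)
  U (up): (x=9, y=3) -> (x=9, y=2)
  L (left): (x=9, y=2) -> (x=8, y=2)
  L (left): (x=8, y=2) -> (x=7, y=2)
  R (right): (x=7, y=2) -> (x=8, y=2)
  U (up): (x=8, y=2) -> (x=8, y=1)
  U (up): (x=8, y=1) -> (x=8, y=0)
  R (right): (x=8, y=0) -> (x=9, y=0)
  D (down): (x=9, y=0) -> (x=9, y=1)
  L (left): (x=9, y=1) -> (x=8, y=1)
Final: (x=8, y=1)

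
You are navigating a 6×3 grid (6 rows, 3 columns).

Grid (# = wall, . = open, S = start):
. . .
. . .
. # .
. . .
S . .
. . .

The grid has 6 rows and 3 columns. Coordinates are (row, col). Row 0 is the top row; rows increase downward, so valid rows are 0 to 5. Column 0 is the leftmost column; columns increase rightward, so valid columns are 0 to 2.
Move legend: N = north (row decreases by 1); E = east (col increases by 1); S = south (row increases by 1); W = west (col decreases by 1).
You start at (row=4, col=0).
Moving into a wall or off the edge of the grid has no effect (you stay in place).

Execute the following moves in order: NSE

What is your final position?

Answer: Final position: (row=4, col=1)

Derivation:
Start: (row=4, col=0)
  N (north): (row=4, col=0) -> (row=3, col=0)
  S (south): (row=3, col=0) -> (row=4, col=0)
  E (east): (row=4, col=0) -> (row=4, col=1)
Final: (row=4, col=1)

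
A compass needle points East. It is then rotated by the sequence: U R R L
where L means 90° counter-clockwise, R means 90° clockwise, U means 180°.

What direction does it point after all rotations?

Start: East
  U (U-turn (180°)) -> West
  R (right (90° clockwise)) -> North
  R (right (90° clockwise)) -> East
  L (left (90° counter-clockwise)) -> North
Final: North

Answer: Final heading: North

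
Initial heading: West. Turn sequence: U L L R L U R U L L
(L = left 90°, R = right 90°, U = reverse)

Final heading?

Start: West
  U (U-turn (180°)) -> East
  L (left (90° counter-clockwise)) -> North
  L (left (90° counter-clockwise)) -> West
  R (right (90° clockwise)) -> North
  L (left (90° counter-clockwise)) -> West
  U (U-turn (180°)) -> East
  R (right (90° clockwise)) -> South
  U (U-turn (180°)) -> North
  L (left (90° counter-clockwise)) -> West
  L (left (90° counter-clockwise)) -> South
Final: South

Answer: Final heading: South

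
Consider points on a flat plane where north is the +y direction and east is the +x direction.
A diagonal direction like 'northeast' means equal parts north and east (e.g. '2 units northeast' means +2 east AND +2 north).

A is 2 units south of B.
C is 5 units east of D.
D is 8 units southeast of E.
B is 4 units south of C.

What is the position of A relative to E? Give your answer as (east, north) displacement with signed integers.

Answer: A is at (east=13, north=-14) relative to E.

Derivation:
Place E at the origin (east=0, north=0).
  D is 8 units southeast of E: delta (east=+8, north=-8); D at (east=8, north=-8).
  C is 5 units east of D: delta (east=+5, north=+0); C at (east=13, north=-8).
  B is 4 units south of C: delta (east=+0, north=-4); B at (east=13, north=-12).
  A is 2 units south of B: delta (east=+0, north=-2); A at (east=13, north=-14).
Therefore A relative to E: (east=13, north=-14).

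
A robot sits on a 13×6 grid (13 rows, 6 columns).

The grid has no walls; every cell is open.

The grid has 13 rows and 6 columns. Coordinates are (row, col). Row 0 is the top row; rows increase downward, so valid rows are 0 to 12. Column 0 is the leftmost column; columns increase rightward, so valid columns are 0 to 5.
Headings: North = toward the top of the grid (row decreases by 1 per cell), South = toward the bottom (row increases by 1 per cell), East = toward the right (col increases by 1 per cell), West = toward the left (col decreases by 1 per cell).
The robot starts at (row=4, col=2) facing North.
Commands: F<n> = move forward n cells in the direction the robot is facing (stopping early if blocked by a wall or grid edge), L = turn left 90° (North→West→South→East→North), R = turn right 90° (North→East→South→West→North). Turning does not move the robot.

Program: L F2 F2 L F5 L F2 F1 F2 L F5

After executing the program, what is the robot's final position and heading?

Answer: Final position: (row=4, col=5), facing North

Derivation:
Start: (row=4, col=2), facing North
  L: turn left, now facing West
  F2: move forward 2, now at (row=4, col=0)
  F2: move forward 0/2 (blocked), now at (row=4, col=0)
  L: turn left, now facing South
  F5: move forward 5, now at (row=9, col=0)
  L: turn left, now facing East
  F2: move forward 2, now at (row=9, col=2)
  F1: move forward 1, now at (row=9, col=3)
  F2: move forward 2, now at (row=9, col=5)
  L: turn left, now facing North
  F5: move forward 5, now at (row=4, col=5)
Final: (row=4, col=5), facing North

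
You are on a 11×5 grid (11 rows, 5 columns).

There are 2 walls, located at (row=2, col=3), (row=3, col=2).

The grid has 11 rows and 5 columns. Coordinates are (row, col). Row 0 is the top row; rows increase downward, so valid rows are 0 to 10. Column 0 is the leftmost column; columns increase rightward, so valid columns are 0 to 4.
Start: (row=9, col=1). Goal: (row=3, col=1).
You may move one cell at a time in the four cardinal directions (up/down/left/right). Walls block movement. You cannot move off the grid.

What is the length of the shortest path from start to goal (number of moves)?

BFS from (row=9, col=1) until reaching (row=3, col=1):
  Distance 0: (row=9, col=1)
  Distance 1: (row=8, col=1), (row=9, col=0), (row=9, col=2), (row=10, col=1)
  Distance 2: (row=7, col=1), (row=8, col=0), (row=8, col=2), (row=9, col=3), (row=10, col=0), (row=10, col=2)
  Distance 3: (row=6, col=1), (row=7, col=0), (row=7, col=2), (row=8, col=3), (row=9, col=4), (row=10, col=3)
  Distance 4: (row=5, col=1), (row=6, col=0), (row=6, col=2), (row=7, col=3), (row=8, col=4), (row=10, col=4)
  Distance 5: (row=4, col=1), (row=5, col=0), (row=5, col=2), (row=6, col=3), (row=7, col=4)
  Distance 6: (row=3, col=1), (row=4, col=0), (row=4, col=2), (row=5, col=3), (row=6, col=4)  <- goal reached here
One shortest path (6 moves): (row=9, col=1) -> (row=8, col=1) -> (row=7, col=1) -> (row=6, col=1) -> (row=5, col=1) -> (row=4, col=1) -> (row=3, col=1)

Answer: Shortest path length: 6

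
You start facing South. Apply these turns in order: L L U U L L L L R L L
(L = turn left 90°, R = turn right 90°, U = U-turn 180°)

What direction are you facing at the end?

Answer: Final heading: West

Derivation:
Start: South
  L (left (90° counter-clockwise)) -> East
  L (left (90° counter-clockwise)) -> North
  U (U-turn (180°)) -> South
  U (U-turn (180°)) -> North
  L (left (90° counter-clockwise)) -> West
  L (left (90° counter-clockwise)) -> South
  L (left (90° counter-clockwise)) -> East
  L (left (90° counter-clockwise)) -> North
  R (right (90° clockwise)) -> East
  L (left (90° counter-clockwise)) -> North
  L (left (90° counter-clockwise)) -> West
Final: West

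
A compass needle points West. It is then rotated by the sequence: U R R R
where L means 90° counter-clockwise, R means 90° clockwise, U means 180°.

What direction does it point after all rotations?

Start: West
  U (U-turn (180°)) -> East
  R (right (90° clockwise)) -> South
  R (right (90° clockwise)) -> West
  R (right (90° clockwise)) -> North
Final: North

Answer: Final heading: North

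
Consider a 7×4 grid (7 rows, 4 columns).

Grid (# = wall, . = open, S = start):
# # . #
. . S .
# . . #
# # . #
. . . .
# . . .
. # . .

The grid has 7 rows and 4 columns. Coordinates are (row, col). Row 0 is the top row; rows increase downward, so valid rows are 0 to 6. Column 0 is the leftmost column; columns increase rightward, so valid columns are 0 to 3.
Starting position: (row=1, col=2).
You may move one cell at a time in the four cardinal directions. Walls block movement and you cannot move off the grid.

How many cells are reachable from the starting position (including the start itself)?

Answer: Reachable cells: 17

Derivation:
BFS flood-fill from (row=1, col=2):
  Distance 0: (row=1, col=2)
  Distance 1: (row=0, col=2), (row=1, col=1), (row=1, col=3), (row=2, col=2)
  Distance 2: (row=1, col=0), (row=2, col=1), (row=3, col=2)
  Distance 3: (row=4, col=2)
  Distance 4: (row=4, col=1), (row=4, col=3), (row=5, col=2)
  Distance 5: (row=4, col=0), (row=5, col=1), (row=5, col=3), (row=6, col=2)
  Distance 6: (row=6, col=3)
Total reachable: 17 (grid has 18 open cells total)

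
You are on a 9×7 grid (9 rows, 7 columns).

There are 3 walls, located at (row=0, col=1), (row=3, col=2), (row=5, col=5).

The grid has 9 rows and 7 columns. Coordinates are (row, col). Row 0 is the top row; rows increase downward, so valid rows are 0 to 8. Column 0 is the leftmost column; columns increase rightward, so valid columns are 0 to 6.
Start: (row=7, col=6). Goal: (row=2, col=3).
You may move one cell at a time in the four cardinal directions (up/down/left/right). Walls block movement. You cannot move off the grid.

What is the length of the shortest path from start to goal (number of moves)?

BFS from (row=7, col=6) until reaching (row=2, col=3):
  Distance 0: (row=7, col=6)
  Distance 1: (row=6, col=6), (row=7, col=5), (row=8, col=6)
  Distance 2: (row=5, col=6), (row=6, col=5), (row=7, col=4), (row=8, col=5)
  Distance 3: (row=4, col=6), (row=6, col=4), (row=7, col=3), (row=8, col=4)
  Distance 4: (row=3, col=6), (row=4, col=5), (row=5, col=4), (row=6, col=3), (row=7, col=2), (row=8, col=3)
  Distance 5: (row=2, col=6), (row=3, col=5), (row=4, col=4), (row=5, col=3), (row=6, col=2), (row=7, col=1), (row=8, col=2)
  Distance 6: (row=1, col=6), (row=2, col=5), (row=3, col=4), (row=4, col=3), (row=5, col=2), (row=6, col=1), (row=7, col=0), (row=8, col=1)
  Distance 7: (row=0, col=6), (row=1, col=5), (row=2, col=4), (row=3, col=3), (row=4, col=2), (row=5, col=1), (row=6, col=0), (row=8, col=0)
  Distance 8: (row=0, col=5), (row=1, col=4), (row=2, col=3), (row=4, col=1), (row=5, col=0)  <- goal reached here
One shortest path (8 moves): (row=7, col=6) -> (row=7, col=5) -> (row=7, col=4) -> (row=7, col=3) -> (row=6, col=3) -> (row=5, col=3) -> (row=4, col=3) -> (row=3, col=3) -> (row=2, col=3)

Answer: Shortest path length: 8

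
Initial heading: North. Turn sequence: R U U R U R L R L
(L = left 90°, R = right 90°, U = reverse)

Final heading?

Answer: Final heading: North

Derivation:
Start: North
  R (right (90° clockwise)) -> East
  U (U-turn (180°)) -> West
  U (U-turn (180°)) -> East
  R (right (90° clockwise)) -> South
  U (U-turn (180°)) -> North
  R (right (90° clockwise)) -> East
  L (left (90° counter-clockwise)) -> North
  R (right (90° clockwise)) -> East
  L (left (90° counter-clockwise)) -> North
Final: North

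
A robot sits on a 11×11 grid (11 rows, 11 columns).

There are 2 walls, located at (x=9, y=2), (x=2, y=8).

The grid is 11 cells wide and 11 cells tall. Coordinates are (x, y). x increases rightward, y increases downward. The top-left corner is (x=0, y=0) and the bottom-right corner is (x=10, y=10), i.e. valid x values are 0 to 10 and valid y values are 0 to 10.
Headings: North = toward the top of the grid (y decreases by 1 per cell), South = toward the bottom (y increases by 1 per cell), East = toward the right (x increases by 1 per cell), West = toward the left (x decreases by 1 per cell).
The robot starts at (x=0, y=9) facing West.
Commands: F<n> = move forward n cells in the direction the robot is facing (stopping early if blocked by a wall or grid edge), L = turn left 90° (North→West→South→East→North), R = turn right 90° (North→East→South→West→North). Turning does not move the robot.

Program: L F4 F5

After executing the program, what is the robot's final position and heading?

Answer: Final position: (x=0, y=10), facing South

Derivation:
Start: (x=0, y=9), facing West
  L: turn left, now facing South
  F4: move forward 1/4 (blocked), now at (x=0, y=10)
  F5: move forward 0/5 (blocked), now at (x=0, y=10)
Final: (x=0, y=10), facing South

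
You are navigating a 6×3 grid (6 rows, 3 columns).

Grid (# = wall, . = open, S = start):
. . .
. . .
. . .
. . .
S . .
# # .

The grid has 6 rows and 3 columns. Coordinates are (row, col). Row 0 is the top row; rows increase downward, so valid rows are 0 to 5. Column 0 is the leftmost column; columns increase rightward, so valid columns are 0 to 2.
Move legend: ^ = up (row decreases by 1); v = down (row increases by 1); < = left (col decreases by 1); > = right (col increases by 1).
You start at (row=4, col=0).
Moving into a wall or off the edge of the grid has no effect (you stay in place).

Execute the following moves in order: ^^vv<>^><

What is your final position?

Answer: Final position: (row=3, col=1)

Derivation:
Start: (row=4, col=0)
  ^ (up): (row=4, col=0) -> (row=3, col=0)
  ^ (up): (row=3, col=0) -> (row=2, col=0)
  v (down): (row=2, col=0) -> (row=3, col=0)
  v (down): (row=3, col=0) -> (row=4, col=0)
  < (left): blocked, stay at (row=4, col=0)
  > (right): (row=4, col=0) -> (row=4, col=1)
  ^ (up): (row=4, col=1) -> (row=3, col=1)
  > (right): (row=3, col=1) -> (row=3, col=2)
  < (left): (row=3, col=2) -> (row=3, col=1)
Final: (row=3, col=1)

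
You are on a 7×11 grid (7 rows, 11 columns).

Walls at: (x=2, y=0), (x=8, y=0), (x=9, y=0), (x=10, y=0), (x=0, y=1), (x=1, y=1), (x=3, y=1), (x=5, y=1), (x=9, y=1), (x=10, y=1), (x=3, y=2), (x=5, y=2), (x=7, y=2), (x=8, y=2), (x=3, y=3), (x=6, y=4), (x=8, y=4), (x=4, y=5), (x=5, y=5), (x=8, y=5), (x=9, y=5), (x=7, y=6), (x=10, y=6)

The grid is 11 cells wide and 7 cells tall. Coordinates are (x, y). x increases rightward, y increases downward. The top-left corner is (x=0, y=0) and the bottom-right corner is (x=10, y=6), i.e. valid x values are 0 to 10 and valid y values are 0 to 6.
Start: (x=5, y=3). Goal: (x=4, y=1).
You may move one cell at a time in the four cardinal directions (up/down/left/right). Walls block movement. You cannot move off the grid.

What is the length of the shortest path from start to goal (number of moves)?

Answer: Shortest path length: 3

Derivation:
BFS from (x=5, y=3) until reaching (x=4, y=1):
  Distance 0: (x=5, y=3)
  Distance 1: (x=4, y=3), (x=6, y=3), (x=5, y=4)
  Distance 2: (x=4, y=2), (x=6, y=2), (x=7, y=3), (x=4, y=4)
  Distance 3: (x=4, y=1), (x=6, y=1), (x=8, y=3), (x=3, y=4), (x=7, y=4)  <- goal reached here
One shortest path (3 moves): (x=5, y=3) -> (x=4, y=3) -> (x=4, y=2) -> (x=4, y=1)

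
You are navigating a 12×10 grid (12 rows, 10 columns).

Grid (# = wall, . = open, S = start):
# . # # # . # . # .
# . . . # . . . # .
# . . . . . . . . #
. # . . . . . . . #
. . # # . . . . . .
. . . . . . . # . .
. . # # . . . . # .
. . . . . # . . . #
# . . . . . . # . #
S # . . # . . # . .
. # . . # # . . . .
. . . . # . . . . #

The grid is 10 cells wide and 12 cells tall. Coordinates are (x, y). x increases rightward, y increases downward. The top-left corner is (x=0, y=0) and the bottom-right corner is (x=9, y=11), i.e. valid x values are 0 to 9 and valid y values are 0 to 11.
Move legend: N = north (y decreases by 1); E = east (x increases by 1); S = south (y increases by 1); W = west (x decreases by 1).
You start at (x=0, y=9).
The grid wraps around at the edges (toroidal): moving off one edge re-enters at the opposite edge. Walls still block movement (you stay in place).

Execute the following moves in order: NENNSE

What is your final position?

Start: (x=0, y=9)
  N (north): blocked, stay at (x=0, y=9)
  E (east): blocked, stay at (x=0, y=9)
  N (north): blocked, stay at (x=0, y=9)
  N (north): blocked, stay at (x=0, y=9)
  S (south): (x=0, y=9) -> (x=0, y=10)
  E (east): blocked, stay at (x=0, y=10)
Final: (x=0, y=10)

Answer: Final position: (x=0, y=10)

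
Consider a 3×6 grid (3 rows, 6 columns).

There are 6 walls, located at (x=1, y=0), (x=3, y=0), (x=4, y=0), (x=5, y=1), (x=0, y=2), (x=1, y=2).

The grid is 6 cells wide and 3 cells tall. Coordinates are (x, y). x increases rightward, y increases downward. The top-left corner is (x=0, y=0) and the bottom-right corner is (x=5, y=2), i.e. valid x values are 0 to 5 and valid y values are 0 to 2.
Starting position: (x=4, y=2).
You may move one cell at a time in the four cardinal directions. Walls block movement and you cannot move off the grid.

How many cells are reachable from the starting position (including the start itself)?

BFS flood-fill from (x=4, y=2):
  Distance 0: (x=4, y=2)
  Distance 1: (x=4, y=1), (x=3, y=2), (x=5, y=2)
  Distance 2: (x=3, y=1), (x=2, y=2)
  Distance 3: (x=2, y=1)
  Distance 4: (x=2, y=0), (x=1, y=1)
  Distance 5: (x=0, y=1)
  Distance 6: (x=0, y=0)
Total reachable: 11 (grid has 12 open cells total)

Answer: Reachable cells: 11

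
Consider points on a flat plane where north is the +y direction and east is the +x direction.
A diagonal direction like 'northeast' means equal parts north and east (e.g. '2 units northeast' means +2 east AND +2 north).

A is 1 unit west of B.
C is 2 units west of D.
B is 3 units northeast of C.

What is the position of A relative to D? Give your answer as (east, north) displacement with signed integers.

Answer: A is at (east=0, north=3) relative to D.

Derivation:
Place D at the origin (east=0, north=0).
  C is 2 units west of D: delta (east=-2, north=+0); C at (east=-2, north=0).
  B is 3 units northeast of C: delta (east=+3, north=+3); B at (east=1, north=3).
  A is 1 unit west of B: delta (east=-1, north=+0); A at (east=0, north=3).
Therefore A relative to D: (east=0, north=3).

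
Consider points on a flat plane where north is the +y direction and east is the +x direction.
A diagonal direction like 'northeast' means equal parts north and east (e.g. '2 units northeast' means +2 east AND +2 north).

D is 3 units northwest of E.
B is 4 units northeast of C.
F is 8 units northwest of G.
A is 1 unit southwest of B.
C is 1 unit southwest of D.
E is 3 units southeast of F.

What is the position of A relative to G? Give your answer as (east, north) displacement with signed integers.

Answer: A is at (east=-6, north=10) relative to G.

Derivation:
Place G at the origin (east=0, north=0).
  F is 8 units northwest of G: delta (east=-8, north=+8); F at (east=-8, north=8).
  E is 3 units southeast of F: delta (east=+3, north=-3); E at (east=-5, north=5).
  D is 3 units northwest of E: delta (east=-3, north=+3); D at (east=-8, north=8).
  C is 1 unit southwest of D: delta (east=-1, north=-1); C at (east=-9, north=7).
  B is 4 units northeast of C: delta (east=+4, north=+4); B at (east=-5, north=11).
  A is 1 unit southwest of B: delta (east=-1, north=-1); A at (east=-6, north=10).
Therefore A relative to G: (east=-6, north=10).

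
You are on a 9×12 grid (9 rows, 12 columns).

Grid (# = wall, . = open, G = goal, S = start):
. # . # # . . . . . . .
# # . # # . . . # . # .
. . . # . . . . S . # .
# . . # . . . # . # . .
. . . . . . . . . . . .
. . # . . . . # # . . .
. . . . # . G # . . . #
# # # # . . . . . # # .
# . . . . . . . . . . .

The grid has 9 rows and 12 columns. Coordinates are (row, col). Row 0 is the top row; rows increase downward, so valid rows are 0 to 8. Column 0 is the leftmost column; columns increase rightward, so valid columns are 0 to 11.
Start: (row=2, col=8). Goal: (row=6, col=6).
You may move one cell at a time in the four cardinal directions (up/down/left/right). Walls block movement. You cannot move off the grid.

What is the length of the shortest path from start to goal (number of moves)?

Answer: Shortest path length: 6

Derivation:
BFS from (row=2, col=8) until reaching (row=6, col=6):
  Distance 0: (row=2, col=8)
  Distance 1: (row=2, col=7), (row=2, col=9), (row=3, col=8)
  Distance 2: (row=1, col=7), (row=1, col=9), (row=2, col=6), (row=4, col=8)
  Distance 3: (row=0, col=7), (row=0, col=9), (row=1, col=6), (row=2, col=5), (row=3, col=6), (row=4, col=7), (row=4, col=9)
  Distance 4: (row=0, col=6), (row=0, col=8), (row=0, col=10), (row=1, col=5), (row=2, col=4), (row=3, col=5), (row=4, col=6), (row=4, col=10), (row=5, col=9)
  Distance 5: (row=0, col=5), (row=0, col=11), (row=3, col=4), (row=3, col=10), (row=4, col=5), (row=4, col=11), (row=5, col=6), (row=5, col=10), (row=6, col=9)
  Distance 6: (row=1, col=11), (row=3, col=11), (row=4, col=4), (row=5, col=5), (row=5, col=11), (row=6, col=6), (row=6, col=8), (row=6, col=10)  <- goal reached here
One shortest path (6 moves): (row=2, col=8) -> (row=2, col=7) -> (row=2, col=6) -> (row=3, col=6) -> (row=4, col=6) -> (row=5, col=6) -> (row=6, col=6)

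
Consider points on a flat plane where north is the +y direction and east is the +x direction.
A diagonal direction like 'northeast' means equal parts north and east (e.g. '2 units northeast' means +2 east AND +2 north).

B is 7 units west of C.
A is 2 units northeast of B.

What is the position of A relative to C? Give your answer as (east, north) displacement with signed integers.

Place C at the origin (east=0, north=0).
  B is 7 units west of C: delta (east=-7, north=+0); B at (east=-7, north=0).
  A is 2 units northeast of B: delta (east=+2, north=+2); A at (east=-5, north=2).
Therefore A relative to C: (east=-5, north=2).

Answer: A is at (east=-5, north=2) relative to C.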